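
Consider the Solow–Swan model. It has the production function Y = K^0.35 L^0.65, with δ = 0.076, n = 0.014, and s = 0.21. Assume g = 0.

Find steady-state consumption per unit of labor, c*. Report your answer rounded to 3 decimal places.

c* = 1.247

Steady state requires s·f(k) = (n + δ)·k, i.e. s·k^α = (n + δ)·k.
Rearranging, k^(1−α) = s / (n + δ).
k^0.65 = 0.21 / (0.014 + 0.076) = 0.21 / 0.090 = 2.3333
k* = 2.3333^(1/0.65) ≈ 3.6822
y* = (k*)^α = 3.6822^0.35 ≈ 1.5781
c* = (1 − s)·y* = (1 − 0.21) × 1.5781 ≈ 1.2467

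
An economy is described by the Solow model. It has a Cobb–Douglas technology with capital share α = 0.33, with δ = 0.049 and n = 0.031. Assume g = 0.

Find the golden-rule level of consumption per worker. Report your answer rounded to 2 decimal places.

At the golden rule, f'(k) = n + δ, so α·k^(α−1) = n + δ and k_gold = (α/(n + δ))^(1/(1−α)).
k_gold = (0.33/0.080)^(1/0.67) = 4.1250^1.4925 ≈ 8.2893
c_gold = f(k_gold) − (n + δ)·k_gold = 2.0096 − 0.080×8.2893 ≈ 1.3465

c_gold ≈ 1.35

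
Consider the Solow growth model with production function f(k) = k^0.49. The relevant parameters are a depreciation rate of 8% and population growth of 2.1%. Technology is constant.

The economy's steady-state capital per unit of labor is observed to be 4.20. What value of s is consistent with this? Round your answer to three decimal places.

At the steady state, Δk = 0, so s·k^α = (n + δ)·k.
So s / (n + δ) = (k*)^(1−α) = 4.20^0.51 = 2.0790.
Therefore s = 2.0790 × (n + δ) = 2.0790 × 0.101 = 0.2100.

s ≈ 0.210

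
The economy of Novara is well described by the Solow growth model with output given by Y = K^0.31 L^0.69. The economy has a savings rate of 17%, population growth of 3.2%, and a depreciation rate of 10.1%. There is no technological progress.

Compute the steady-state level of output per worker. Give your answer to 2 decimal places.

y* = 1.12

Steady state requires s·f(k) = (n + δ)·k, i.e. s·k^α = (n + δ)·k.
Rearranging, k^(1−α) = s / (n + δ).
k^0.69 = 0.17 / (0.032 + 0.101) = 0.17 / 0.133 = 1.2782
k* = 1.2782^(1/0.69) ≈ 1.4272
y* = (k*)^α = 1.4272^0.31 ≈ 1.1166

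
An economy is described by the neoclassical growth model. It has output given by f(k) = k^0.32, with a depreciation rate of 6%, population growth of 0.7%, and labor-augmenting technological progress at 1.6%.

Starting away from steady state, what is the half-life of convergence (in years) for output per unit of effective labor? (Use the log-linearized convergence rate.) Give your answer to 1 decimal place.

half-life ≈ 12.3 years

Near the steady state the convergence rate is λ = (1 − α)(n + g + δ).
λ = (1 − 0.32) × 0.083 = 0.68 × 0.083 = 0.05644
Half-life = ln 2 / λ = 0.6931 / 0.05644 ≈ 12.28 years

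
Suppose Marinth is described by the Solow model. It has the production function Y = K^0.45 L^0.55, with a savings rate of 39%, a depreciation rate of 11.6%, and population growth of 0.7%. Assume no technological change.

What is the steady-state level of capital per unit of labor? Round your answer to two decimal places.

k* = 8.15

In steady state, investment equals break-even investment: s·k^α = (n + δ)·k.
Rearranging, k^(1−α) = s / (n + δ).
k^0.55 = 0.39 / (0.007 + 0.116) = 0.39 / 0.123 = 3.1707
k* = 3.1707^(1/0.55) ≈ 8.1506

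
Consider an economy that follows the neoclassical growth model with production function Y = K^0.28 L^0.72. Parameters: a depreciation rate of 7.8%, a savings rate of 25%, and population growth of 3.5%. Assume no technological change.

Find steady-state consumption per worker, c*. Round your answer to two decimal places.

In steady state, investment equals break-even investment: s·k^α = (n + δ)·k.
Rearranging, k^(1−α) = s / (n + δ).
k^0.72 = 0.25 / (0.035 + 0.078) = 0.25 / 0.113 = 2.2124
k* = 2.2124^(1/0.72) ≈ 3.0128
y* = (k*)^α = 3.0128^0.28 ≈ 1.3618
c* = (1 − s)·y* = (1 − 0.25) × 1.3618 ≈ 1.0214

c* ≈ 1.02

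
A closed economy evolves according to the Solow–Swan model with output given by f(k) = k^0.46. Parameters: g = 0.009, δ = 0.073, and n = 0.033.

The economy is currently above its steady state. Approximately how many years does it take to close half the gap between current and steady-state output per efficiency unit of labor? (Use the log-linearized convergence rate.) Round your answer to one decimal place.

t_½ ≈ 11.2 years

Near the steady state the convergence rate is λ = (1 − α)(n + g + δ).
λ = (1 − 0.46) × 0.115 = 0.54 × 0.115 = 0.0621
Half-life = ln 2 / λ = 0.6931 / 0.0621 ≈ 11.16 years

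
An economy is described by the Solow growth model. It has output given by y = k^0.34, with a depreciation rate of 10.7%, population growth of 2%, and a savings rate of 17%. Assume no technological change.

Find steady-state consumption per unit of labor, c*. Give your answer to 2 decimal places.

c* = 0.96

Steady state requires s·f(k) = (n + δ)·k, i.e. s·k^α = (n + δ)·k.
Dividing both sides by k: k^(1−α) = s / (n + δ).
k^0.66 = 0.17 / (0.020 + 0.107) = 0.17 / 0.127 = 1.3386
k* = 1.3386^(1/0.66) ≈ 1.5556
y* = (k*)^α = 1.5556^0.34 ≈ 1.1621
c* = (1 − s)·y* = (1 − 0.17) × 1.1621 ≈ 0.9645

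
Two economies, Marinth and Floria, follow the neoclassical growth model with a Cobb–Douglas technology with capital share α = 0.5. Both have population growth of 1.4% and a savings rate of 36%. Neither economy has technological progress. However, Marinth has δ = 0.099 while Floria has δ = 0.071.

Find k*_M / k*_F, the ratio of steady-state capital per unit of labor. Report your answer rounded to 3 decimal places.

ratio ≈ 0.566

Steady-state k* = [s/(n + δ)]^(1/(1−α)), so the ratio is [ (s_M/(n + δ)_M) / (s_F/(n + δ)_F) ]^2.
s_M/(n + δ)_M = 0.36/0.113 = 3.1858; s_F/(n + δ)_F = 0.36/0.085 = 4.2353.
Ratio = (3.1858/4.2353)^2 = 0.7522^2 ≈ 0.5658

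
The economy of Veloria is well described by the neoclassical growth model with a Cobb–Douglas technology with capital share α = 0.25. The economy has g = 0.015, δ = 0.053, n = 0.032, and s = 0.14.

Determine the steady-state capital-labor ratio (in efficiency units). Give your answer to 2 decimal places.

k* = 1.57

At the steady state, Δk = 0, so s·k^α = (n + g + δ)·k.
Rearranging, k^(1−α) = s / (n + g + δ).
k^0.75 = 0.14 / (0.032 + 0.015 + 0.053) = 0.14 / 0.100 = 1.4000
k* = 1.4000^(1/0.75) ≈ 1.5662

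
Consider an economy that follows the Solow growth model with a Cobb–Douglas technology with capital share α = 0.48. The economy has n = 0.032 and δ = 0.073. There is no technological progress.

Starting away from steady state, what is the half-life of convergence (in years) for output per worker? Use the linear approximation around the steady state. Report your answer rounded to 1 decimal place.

half-life ≈ 12.7 years

Near the steady state the convergence rate is λ = (1 − α)(n + δ).
λ = (1 − 0.48) × 0.105 = 0.52 × 0.105 = 0.0546
Half-life = ln 2 / λ = 0.6931 / 0.0546 ≈ 12.69 years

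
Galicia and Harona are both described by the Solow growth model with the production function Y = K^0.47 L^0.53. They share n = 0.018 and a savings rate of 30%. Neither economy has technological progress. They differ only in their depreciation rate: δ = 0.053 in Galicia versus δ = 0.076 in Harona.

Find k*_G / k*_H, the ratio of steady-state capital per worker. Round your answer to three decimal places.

Steady-state k* = [s/(n + δ)]^(1/(1−α)), so the ratio is [ (s_G/(n + δ)_G) / (s_H/(n + δ)_H) ]^1.8868.
s_G/(n + δ)_G = 0.30/0.071 = 4.2254; s_H/(n + δ)_H = 0.30/0.094 = 3.1915.
Ratio = (4.2254/3.1915)^1.8868 = 1.3240^1.8868 ≈ 1.6982

k*_G / k*_H ≈ 1.698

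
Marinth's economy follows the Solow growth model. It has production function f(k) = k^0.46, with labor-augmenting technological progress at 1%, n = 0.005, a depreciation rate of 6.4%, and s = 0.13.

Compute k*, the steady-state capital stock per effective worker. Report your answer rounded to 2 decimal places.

Steady state requires s·f(k) = (n + g + δ)·k, i.e. s·k^α = (n + g + δ)·k.
Rearranging, k^(1−α) = s / (n + g + δ).
k^0.54 = 0.13 / (0.005 + 0.010 + 0.064) = 0.13 / 0.079 = 1.6456
k* = 1.6456^(1/0.54) ≈ 2.5154

k* ≈ 2.52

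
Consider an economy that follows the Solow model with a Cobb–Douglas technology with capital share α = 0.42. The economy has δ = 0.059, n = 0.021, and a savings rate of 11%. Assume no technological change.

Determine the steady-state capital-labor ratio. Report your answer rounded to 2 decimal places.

k* ≈ 1.73

In steady state, investment equals break-even investment: s·k^α = (n + δ)·k.
Dividing both sides by k: k^(1−α) = s / (n + δ).
k^0.58 = 0.11 / (0.021 + 0.059) = 0.11 / 0.080 = 1.3750
k* = 1.3750^(1/0.58) ≈ 1.7316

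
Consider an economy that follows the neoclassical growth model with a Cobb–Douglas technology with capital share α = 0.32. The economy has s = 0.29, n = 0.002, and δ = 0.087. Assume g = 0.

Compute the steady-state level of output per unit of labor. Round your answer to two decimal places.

y* = 1.74

In steady state, investment equals break-even investment: s·k^α = (n + δ)·k.
Dividing both sides by k: k^(1−α) = s / (n + δ).
k^0.68 = 0.29 / (0.002 + 0.087) = 0.29 / 0.089 = 3.2584
k* = 3.2584^(1/0.68) ≈ 5.6809
y* = (k*)^α = 5.6809^0.32 ≈ 1.7435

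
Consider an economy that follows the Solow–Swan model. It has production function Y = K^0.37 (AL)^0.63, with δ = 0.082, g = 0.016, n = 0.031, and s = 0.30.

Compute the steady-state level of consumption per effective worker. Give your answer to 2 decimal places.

c* ≈ 1.15

In steady state, investment equals break-even investment: s·k^α = (n + g + δ)·k.
Dividing both sides by k: k^(1−α) = s / (n + g + δ).
k^0.63 = 0.30 / (0.031 + 0.016 + 0.082) = 0.30 / 0.129 = 2.3256
k* = 2.3256^(1/0.63) ≈ 3.8177
y* = (k*)^α = 3.8177^0.37 ≈ 1.6416
c* = (1 − s)·y* = (1 − 0.30) × 1.6416 ≈ 1.1491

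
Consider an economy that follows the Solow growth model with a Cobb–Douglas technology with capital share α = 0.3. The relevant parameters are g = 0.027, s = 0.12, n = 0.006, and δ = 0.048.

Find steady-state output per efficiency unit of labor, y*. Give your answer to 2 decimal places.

Steady state requires s·f(k) = (n + g + δ)·k, i.e. s·k^α = (n + g + δ)·k.
Rearranging, k^(1−α) = s / (n + g + δ).
k^0.7 = 0.12 / (0.006 + 0.027 + 0.048) = 0.12 / 0.081 = 1.4815
k* = 1.4815^(1/0.7) ≈ 1.7533
y* = (k*)^α = 1.7533^0.3 ≈ 1.1835

y* ≈ 1.18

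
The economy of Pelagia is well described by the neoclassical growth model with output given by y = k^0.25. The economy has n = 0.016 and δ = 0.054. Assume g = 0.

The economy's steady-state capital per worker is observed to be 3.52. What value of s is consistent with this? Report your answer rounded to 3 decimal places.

s ≈ 0.180

At the steady state, Δk = 0, so s·k^α = (n + δ)·k.
So s / (n + δ) = (k*)^(1−α) = 3.52^0.75 = 2.5698.
Therefore s = 2.5698 × (n + δ) = 2.5698 × 0.070 = 0.1799.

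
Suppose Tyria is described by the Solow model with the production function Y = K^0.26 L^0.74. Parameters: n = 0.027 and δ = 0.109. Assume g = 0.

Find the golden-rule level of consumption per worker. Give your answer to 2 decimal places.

c_gold ≈ 0.93

At the golden rule, f'(k) = n + δ, so α·k^(α−1) = n + δ and k_gold = (α/(n + δ))^(1/(1−α)).
k_gold = (0.26/0.136)^(1/0.74) = 1.9118^1.3514 ≈ 2.4007
c_gold = f(k_gold) − (n + δ)·k_gold = 1.2557 − 0.136×2.4007 ≈ 0.9292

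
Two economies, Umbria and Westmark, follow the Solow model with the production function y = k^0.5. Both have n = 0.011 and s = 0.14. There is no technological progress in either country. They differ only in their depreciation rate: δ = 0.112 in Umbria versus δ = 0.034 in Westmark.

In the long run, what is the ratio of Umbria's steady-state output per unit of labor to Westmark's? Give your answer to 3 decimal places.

Steady-state y* = [s/(n + δ)]^(α/(1−α)), so the ratio is [ (s_U/(n + δ)_U) / (s_W/(n + δ)_W) ]^1.
s_U/(n + δ)_U = 0.14/0.123 = 1.1382; s_W/(n + δ)_W = 0.14/0.045 = 3.1111.
Ratio = (1.1382/3.1111)^1 = 0.3659^1 ≈ 0.3659

y*_U / y*_W ≈ 0.366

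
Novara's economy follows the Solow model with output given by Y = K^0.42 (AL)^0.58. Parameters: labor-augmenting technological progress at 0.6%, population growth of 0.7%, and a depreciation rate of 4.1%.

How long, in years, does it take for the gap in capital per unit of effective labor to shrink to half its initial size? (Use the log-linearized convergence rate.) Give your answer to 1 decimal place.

Near the steady state the convergence rate is λ = (1 − α)(n + g + δ).
λ = (1 − 0.42) × 0.054 = 0.58 × 0.054 = 0.03132
Half-life = ln 2 / λ = 0.6931 / 0.03132 ≈ 22.13 years

about 22.1 years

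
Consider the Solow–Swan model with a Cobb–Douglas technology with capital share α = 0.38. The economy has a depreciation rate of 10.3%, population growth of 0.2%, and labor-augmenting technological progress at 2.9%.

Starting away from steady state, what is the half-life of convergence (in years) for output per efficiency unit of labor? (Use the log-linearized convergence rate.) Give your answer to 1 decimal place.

t_½ ≈ 8.3 years

Near the steady state the convergence rate is λ = (1 − α)(n + g + δ).
λ = (1 − 0.38) × 0.134 = 0.62 × 0.134 = 0.08308
Half-life = ln 2 / λ = 0.6931 / 0.08308 ≈ 8.34 years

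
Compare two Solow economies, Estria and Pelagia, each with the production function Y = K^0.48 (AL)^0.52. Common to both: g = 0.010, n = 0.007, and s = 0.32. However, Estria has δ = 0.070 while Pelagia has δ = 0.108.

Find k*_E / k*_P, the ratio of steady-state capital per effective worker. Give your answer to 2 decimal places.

ratio ≈ 2.01

Steady-state k* = [s/(n + g + δ)]^(1/(1−α)), so the ratio is [ (s_E/(n + g + δ)_E) / (s_P/(n + g + δ)_P) ]^1.9231.
s_E/(n + g + δ)_E = 0.32/0.087 = 3.6782; s_P/(n + g + δ)_P = 0.32/0.125 = 2.5600.
Ratio = (3.6782/2.5600)^1.9231 = 1.4368^1.9231 ≈ 2.0077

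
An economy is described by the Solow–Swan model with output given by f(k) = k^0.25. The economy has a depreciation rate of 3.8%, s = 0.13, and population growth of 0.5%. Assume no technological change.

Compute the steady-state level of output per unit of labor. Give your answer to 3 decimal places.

y* = 1.446

At the steady state, Δk = 0, so s·k^α = (n + δ)·k.
Rearranging, k^(1−α) = s / (n + δ).
k^0.75 = 0.13 / (0.005 + 0.038) = 0.13 / 0.043 = 3.0233
k* = 3.0233^(1/0.75) ≈ 4.3716
y* = (k*)^α = 4.3716^0.25 ≈ 1.4460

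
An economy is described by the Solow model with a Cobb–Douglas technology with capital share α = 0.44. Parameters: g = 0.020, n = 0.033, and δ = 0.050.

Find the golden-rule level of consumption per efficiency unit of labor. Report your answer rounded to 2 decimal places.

c_gold ≈ 1.75

At the golden rule, f'(k) = n + g + δ, so α·k^(α−1) = n + g + δ and k_gold = (α/(n + g + δ))^(1/(1−α)).
k_gold = (0.44/0.103)^(1/0.56) = 4.2718^1.7857 ≈ 13.3685
c_gold = f(k_gold) − (n + g + δ)·k_gold = 3.1295 − 0.103×13.3685 ≈ 1.7525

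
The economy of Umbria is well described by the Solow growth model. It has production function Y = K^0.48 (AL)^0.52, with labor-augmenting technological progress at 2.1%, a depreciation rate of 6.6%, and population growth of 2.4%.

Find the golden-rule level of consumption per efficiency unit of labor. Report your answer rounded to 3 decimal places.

At the golden rule, f'(k) = n + g + δ, so α·k^(α−1) = n + g + δ and k_gold = (α/(n + g + δ))^(1/(1−α)).
k_gold = (0.48/0.111)^(1/0.52) = 4.3243^1.9231 ≈ 16.7082
c_gold = f(k_gold) − (n + g + δ)·k_gold = 3.8637 − 0.111×16.7082 ≈ 2.0091

c_gold ≈ 2.009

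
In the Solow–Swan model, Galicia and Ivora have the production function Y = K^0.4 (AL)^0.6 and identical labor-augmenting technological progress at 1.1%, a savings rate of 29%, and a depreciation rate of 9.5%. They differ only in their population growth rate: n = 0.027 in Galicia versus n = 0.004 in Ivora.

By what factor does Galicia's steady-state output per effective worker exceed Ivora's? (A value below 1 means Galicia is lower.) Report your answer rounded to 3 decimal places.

Steady-state y* = [s/(n + g + δ)]^(α/(1−α)), so the ratio is [ (s_G/(n + g + δ)_G) / (s_I/(n + g + δ)_I) ]^0.6667.
s_G/(n + g + δ)_G = 0.29/0.133 = 2.1805; s_I/(n + g + δ)_I = 0.29/0.110 = 2.6364.
Ratio = (2.1805/2.6364)^0.6667 = 0.8271^0.6667 ≈ 0.8811

y*_G / y*_I ≈ 0.881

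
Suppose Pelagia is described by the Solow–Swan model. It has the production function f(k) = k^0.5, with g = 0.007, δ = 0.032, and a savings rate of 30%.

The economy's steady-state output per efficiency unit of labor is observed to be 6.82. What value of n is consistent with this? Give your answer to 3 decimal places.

In steady state, investment equals break-even investment: s·k^α = (n + g + δ)·k.
Since y* = [s/(n + g + δ)]^(α/(1−α)), we have s/(n + g + δ) = (y*)^((1−α)/α) = 6.82^1 = 6.8200.
Therefore n + g + δ = s / 6.8200 = 0.30 / 6.8200 = 0.0440, so n = 0.0440 − 0.039 = 0.0050.

n ≈ 0.005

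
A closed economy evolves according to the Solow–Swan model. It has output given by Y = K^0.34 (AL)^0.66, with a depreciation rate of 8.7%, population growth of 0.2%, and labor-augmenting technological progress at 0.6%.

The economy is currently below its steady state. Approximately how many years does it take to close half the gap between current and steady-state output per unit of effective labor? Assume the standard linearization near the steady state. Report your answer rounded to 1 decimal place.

half-life ≈ 11.1 years

Near the steady state the convergence rate is λ = (1 − α)(n + g + δ).
λ = (1 − 0.34) × 0.095 = 0.66 × 0.095 = 0.0627
Half-life = ln 2 / λ = 0.6931 / 0.0627 ≈ 11.05 years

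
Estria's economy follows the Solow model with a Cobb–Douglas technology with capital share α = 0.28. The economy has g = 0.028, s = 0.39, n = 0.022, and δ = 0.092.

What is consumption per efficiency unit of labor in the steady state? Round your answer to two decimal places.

At the steady state, Δk = 0, so s·k^α = (n + g + δ)·k.
Dividing both sides by k: k^(1−α) = s / (n + g + δ).
k^0.72 = 0.39 / (0.022 + 0.028 + 0.092) = 0.39 / 0.142 = 2.7465
k* = 2.7465^(1/0.72) ≈ 4.0683
y* = (k*)^α = 4.0683^0.28 ≈ 1.4813
c* = (1 − s)·y* = (1 − 0.39) × 1.4813 ≈ 0.9036

c* ≈ 0.90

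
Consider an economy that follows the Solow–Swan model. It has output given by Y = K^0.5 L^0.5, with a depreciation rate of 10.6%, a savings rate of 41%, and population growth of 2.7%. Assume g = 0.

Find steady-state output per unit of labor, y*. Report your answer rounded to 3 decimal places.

At the steady state, Δk = 0, so s·k^α = (n + δ)·k.
Dividing both sides by k: k^(1−α) = s / (n + δ).
k^0.5 = 0.41 / (0.027 + 0.106) = 0.41 / 0.133 = 3.0827
k* = 3.0827^(1/0.5) ≈ 9.5030
y* = (k*)^α = 9.5030^0.5 ≈ 3.0827

y* ≈ 3.083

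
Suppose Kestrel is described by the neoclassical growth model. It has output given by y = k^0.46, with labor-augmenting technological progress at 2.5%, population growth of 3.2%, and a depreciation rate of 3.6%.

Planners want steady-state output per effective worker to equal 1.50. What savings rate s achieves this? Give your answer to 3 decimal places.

Steady state requires s·f(k) = (n + g + δ)·k, i.e. s·k^α = (n + g + δ)·k.
Since y* = [s/(n + g + δ)]^(α/(1−α)), we have s/(n + g + δ) = (y*)^((1−α)/α) = 1.50^1.1739 = 1.6096.
Therefore s = 1.6096 × (n + g + δ) = 1.6096 × 0.093 = 0.1497.

s ≈ 0.150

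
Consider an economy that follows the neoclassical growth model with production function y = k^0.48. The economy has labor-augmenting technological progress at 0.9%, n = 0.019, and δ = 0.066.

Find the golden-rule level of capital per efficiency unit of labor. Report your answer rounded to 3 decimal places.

The golden rule sets f'(k) = n + g + δ, i.e. α·k^(α−1) = n + g + δ.
So k^(1−α) = α / (n + g + δ) = 0.48 / 0.094 = 5.1064.
k_gold = 5.1064^(1/0.52) ≈ 23.0017

k_gold ≈ 23.002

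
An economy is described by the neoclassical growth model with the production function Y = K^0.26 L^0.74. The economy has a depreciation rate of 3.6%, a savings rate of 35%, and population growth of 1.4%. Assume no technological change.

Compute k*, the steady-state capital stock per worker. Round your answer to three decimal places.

k* ≈ 13.868

At the steady state, Δk = 0, so s·k^α = (n + δ)·k.
Dividing both sides by k: k^(1−α) = s / (n + δ).
k^0.74 = 0.35 / (0.014 + 0.036) = 0.35 / 0.050 = 7.0000
k* = 7.0000^(1/0.74) ≈ 13.8683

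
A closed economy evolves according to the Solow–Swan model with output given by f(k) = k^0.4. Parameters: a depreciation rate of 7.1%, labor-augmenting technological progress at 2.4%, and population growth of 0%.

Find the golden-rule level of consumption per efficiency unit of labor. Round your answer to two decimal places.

c_gold ≈ 1.56

At the golden rule, f'(k) = n + g + δ, so α·k^(α−1) = n + g + δ and k_gold = (α/(n + g + δ))^(1/(1−α)).
k_gold = (0.4/0.095)^(1/0.6) = 4.2105^1.6667 ≈ 10.9794
c_gold = f(k_gold) − (n + g + δ)·k_gold = 2.6075 − 0.095×10.9794 ≈ 1.5645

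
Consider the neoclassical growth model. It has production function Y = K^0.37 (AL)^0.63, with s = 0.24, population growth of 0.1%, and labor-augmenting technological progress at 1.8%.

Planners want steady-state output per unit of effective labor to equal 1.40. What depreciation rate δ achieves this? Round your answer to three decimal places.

δ ≈ 0.116

Steady state requires s·f(k) = (n + g + δ)·k, i.e. s·k^α = (n + g + δ)·k.
Since y* = [s/(n + g + δ)]^(α/(1−α)), we have s/(n + g + δ) = (y*)^((1−α)/α) = 1.40^1.7027 = 1.7734.
Therefore n + g + δ = s / 1.7734 = 0.24 / 1.7734 = 0.1353, so δ = 0.1353 − 0.019 = 0.1163.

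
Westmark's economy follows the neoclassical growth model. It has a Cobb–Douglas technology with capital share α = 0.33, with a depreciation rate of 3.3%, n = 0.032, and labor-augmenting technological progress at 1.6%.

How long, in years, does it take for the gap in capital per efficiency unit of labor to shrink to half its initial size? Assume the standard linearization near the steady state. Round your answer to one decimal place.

Near the steady state the convergence rate is λ = (1 − α)(n + g + δ).
λ = (1 − 0.33) × 0.081 = 0.67 × 0.081 = 0.05427
Half-life = ln 2 / λ = 0.6931 / 0.05427 ≈ 12.77 years

half-life ≈ 12.8 years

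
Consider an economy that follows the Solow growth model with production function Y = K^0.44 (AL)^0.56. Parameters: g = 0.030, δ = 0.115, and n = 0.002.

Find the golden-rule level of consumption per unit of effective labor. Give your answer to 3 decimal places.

c_gold ≈ 1.325

At the golden rule, f'(k) = n + g + δ, so α·k^(α−1) = n + g + δ and k_gold = (α/(n + g + δ))^(1/(1−α)).
k_gold = (0.44/0.147)^(1/0.56) = 2.9932^1.7857 ≈ 7.0833
c_gold = f(k_gold) − (n + g + δ)·k_gold = 2.3665 − 0.147×7.0833 ≈ 1.3253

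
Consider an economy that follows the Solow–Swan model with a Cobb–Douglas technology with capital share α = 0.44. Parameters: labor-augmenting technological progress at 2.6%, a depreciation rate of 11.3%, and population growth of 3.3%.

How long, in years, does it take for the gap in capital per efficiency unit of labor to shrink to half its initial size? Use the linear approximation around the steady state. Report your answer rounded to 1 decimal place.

t_½ ≈ 7.2 years

Near the steady state the convergence rate is λ = (1 − α)(n + g + δ).
λ = (1 − 0.44) × 0.172 = 0.56 × 0.172 = 0.09632
Half-life = ln 2 / λ = 0.6931 / 0.09632 ≈ 7.20 years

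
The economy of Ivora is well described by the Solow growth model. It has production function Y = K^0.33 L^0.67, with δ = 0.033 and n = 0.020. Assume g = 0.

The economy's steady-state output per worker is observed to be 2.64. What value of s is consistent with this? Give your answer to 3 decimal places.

Steady state requires s·f(k) = (n + δ)·k, i.e. s·k^α = (n + δ)·k.
Since y* = [s/(n + δ)]^(α/(1−α)), we have s/(n + δ) = (y*)^((1−α)/α) = 2.64^2.0303 = 7.1777.
Therefore s = 7.1777 × (n + δ) = 7.1777 × 0.053 = 0.3804.

s ≈ 0.380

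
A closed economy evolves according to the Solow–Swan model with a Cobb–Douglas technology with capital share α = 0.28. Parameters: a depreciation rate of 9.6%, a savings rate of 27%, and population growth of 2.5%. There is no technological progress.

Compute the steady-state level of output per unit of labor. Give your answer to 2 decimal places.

y* = 1.37

In steady state, investment equals break-even investment: s·k^α = (n + δ)·k.
Dividing both sides by k: k^(1−α) = s / (n + δ).
k^0.72 = 0.27 / (0.025 + 0.096) = 0.27 / 0.121 = 2.2314
k* = 2.2314^(1/0.72) ≈ 3.0488
y* = (k*)^α = 3.0488^0.28 ≈ 1.3663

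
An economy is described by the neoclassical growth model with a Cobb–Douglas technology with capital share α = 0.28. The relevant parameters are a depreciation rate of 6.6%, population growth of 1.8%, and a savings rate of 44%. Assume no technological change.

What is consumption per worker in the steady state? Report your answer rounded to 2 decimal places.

In steady state, investment equals break-even investment: s·k^α = (n + δ)·k.
Dividing both sides by k: k^(1−α) = s / (n + δ).
k^0.72 = 0.44 / (0.018 + 0.066) = 0.44 / 0.084 = 5.2381
k* = 5.2381^(1/0.72) ≈ 9.9736
y* = (k*)^α = 9.9736^0.28 ≈ 1.9041
c* = (1 − s)·y* = (1 − 0.44) × 1.9041 ≈ 1.0663

c* = 1.07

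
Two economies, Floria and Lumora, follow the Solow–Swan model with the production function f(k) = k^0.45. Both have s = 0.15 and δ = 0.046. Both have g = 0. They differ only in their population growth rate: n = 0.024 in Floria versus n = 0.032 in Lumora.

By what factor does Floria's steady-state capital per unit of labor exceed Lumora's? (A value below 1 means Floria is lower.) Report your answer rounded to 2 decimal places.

Steady-state k* = [s/(n + δ)]^(1/(1−α)), so the ratio is [ (s_F/(n + δ)_F) / (s_L/(n + δ)_L) ]^1.8182.
s_F/(n + δ)_F = 0.15/0.070 = 2.1429; s_L/(n + δ)_L = 0.15/0.078 = 1.9231.
Ratio = (2.1429/1.9231)^1.8182 = 1.1143^1.8182 ≈ 1.2175

k*_F / k*_L ≈ 1.22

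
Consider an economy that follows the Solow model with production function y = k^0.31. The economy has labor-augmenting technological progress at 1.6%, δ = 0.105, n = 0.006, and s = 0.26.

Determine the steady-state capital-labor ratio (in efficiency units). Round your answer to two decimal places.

In steady state, investment equals break-even investment: s·k^α = (n + g + δ)·k.
Dividing both sides by k: k^(1−α) = s / (n + g + δ).
k^0.69 = 0.26 / (0.006 + 0.016 + 0.105) = 0.26 / 0.127 = 2.0472
k* = 2.0472^(1/0.69) ≈ 2.8246

k* ≈ 2.82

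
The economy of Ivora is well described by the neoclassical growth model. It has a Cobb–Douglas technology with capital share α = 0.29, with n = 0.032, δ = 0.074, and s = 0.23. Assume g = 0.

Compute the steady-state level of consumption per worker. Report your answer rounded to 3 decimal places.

Steady state requires s·f(k) = (n + δ)·k, i.e. s·k^α = (n + δ)·k.
Rearranging, k^(1−α) = s / (n + δ).
k^0.71 = 0.23 / (0.032 + 0.074) = 0.23 / 0.106 = 2.1698
k* = 2.1698^(1/0.71) ≈ 2.9774
y* = (k*)^α = 2.9774^0.29 ≈ 1.3722
c* = (1 − s)·y* = (1 − 0.23) × 1.3722 ≈ 1.0566

c* = 1.057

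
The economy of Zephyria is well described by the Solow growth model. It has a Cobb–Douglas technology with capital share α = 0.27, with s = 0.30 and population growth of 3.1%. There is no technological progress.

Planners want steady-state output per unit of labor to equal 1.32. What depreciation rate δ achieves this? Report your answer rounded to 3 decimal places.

δ ≈ 0.111

At the steady state, Δk = 0, so s·k^α = (n + δ)·k.
Since y* = [s/(n + δ)]^(α/(1−α)), we have s/(n + δ) = (y*)^((1−α)/α) = 1.32^2.7037 = 2.1183.
Therefore n + δ = s / 2.1183 = 0.30 / 2.1183 = 0.1416, so δ = 0.1416 − 0.031 = 0.1106.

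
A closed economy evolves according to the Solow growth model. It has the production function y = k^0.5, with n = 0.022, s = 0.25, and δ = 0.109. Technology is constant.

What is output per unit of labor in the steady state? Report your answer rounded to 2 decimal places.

Steady state requires s·f(k) = (n + δ)·k, i.e. s·k^α = (n + δ)·k.
Rearranging, k^(1−α) = s / (n + δ).
k^0.5 = 0.25 / (0.022 + 0.109) = 0.25 / 0.131 = 1.9084
k* = 1.9084^(1/0.5) ≈ 3.6420
y* = (k*)^α = 3.6420^0.5 ≈ 1.9084

y* = 1.91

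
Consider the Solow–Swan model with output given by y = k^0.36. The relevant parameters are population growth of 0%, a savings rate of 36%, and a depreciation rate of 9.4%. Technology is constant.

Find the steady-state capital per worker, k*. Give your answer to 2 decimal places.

In steady state, investment equals break-even investment: s·k^α = (n + δ)·k.
Rearranging, k^(1−α) = s / (n + δ).
k^0.64 = 0.36 / (0.000 + 0.094) = 0.36 / 0.094 = 3.8298
k* = 3.8298^(1/0.64) ≈ 8.1510

k* = 8.15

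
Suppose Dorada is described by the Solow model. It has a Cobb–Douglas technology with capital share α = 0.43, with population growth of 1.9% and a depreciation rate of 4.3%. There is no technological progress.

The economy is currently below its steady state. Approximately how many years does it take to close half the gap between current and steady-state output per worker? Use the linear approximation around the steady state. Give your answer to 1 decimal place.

Near the steady state the convergence rate is λ = (1 − α)(n + δ).
λ = (1 − 0.43) × 0.062 = 0.57 × 0.062 = 0.03534
Half-life = ln 2 / λ = 0.6931 / 0.03534 ≈ 19.61 years

half-life ≈ 19.6 years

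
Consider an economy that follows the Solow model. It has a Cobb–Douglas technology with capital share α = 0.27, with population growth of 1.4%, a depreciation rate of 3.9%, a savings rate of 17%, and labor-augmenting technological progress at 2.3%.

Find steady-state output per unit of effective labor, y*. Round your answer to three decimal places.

Steady state requires s·f(k) = (n + g + δ)·k, i.e. s·k^α = (n + g + δ)·k.
Rearranging, k^(1−α) = s / (n + g + δ).
k^0.73 = 0.17 / (0.014 + 0.023 + 0.039) = 0.17 / 0.076 = 2.2368
k* = 2.2368^(1/0.73) ≈ 3.0126
y* = (k*)^α = 3.0126^0.27 ≈ 1.3468

y* ≈ 1.347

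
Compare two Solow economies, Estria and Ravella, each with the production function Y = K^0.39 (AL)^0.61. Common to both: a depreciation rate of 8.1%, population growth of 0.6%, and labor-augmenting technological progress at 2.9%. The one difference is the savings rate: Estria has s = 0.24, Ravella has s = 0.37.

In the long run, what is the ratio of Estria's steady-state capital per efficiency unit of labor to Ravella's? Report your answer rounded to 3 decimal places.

Steady-state k* = [s/(n + g + δ)]^(1/(1−α)), so the ratio is [ (s_E/(n + g + δ)_E) / (s_R/(n + g + δ)_R) ]^1.6393.
s_E/(n + g + δ)_E = 0.24/0.116 = 2.0690; s_R/(n + g + δ)_R = 0.37/0.116 = 3.1897.
Ratio = (2.0690/3.1897)^1.6393 = 0.6487^1.6393 ≈ 0.4919

ratio ≈ 0.492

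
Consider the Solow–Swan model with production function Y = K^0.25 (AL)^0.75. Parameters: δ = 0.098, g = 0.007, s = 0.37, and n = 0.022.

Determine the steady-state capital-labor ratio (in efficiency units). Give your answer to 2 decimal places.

Steady state requires s·f(k) = (n + g + δ)·k, i.e. s·k^α = (n + g + δ)·k.
Dividing both sides by k: k^(1−α) = s / (n + g + δ).
k^0.75 = 0.37 / (0.022 + 0.007 + 0.098) = 0.37 / 0.127 = 2.9134
k* = 2.9134^(1/0.75) ≈ 4.1610

k* ≈ 4.16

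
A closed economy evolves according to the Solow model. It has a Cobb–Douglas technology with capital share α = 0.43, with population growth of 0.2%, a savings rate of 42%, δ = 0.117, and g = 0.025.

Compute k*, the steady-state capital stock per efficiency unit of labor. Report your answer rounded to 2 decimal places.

k* = 6.54

At the steady state, Δk = 0, so s·k^α = (n + g + δ)·k.
Dividing both sides by k: k^(1−α) = s / (n + g + δ).
k^0.57 = 0.42 / (0.002 + 0.025 + 0.117) = 0.42 / 0.144 = 2.9167
k* = 2.9167^(1/0.57) ≈ 6.5403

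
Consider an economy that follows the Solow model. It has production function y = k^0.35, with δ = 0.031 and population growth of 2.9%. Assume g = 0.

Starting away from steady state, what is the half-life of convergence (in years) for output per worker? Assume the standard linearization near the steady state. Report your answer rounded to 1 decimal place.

half-life ≈ 17.8 years

Near the steady state the convergence rate is λ = (1 − α)(n + δ).
λ = (1 − 0.35) × 0.060 = 0.65 × 0.060 = 0.0390
Half-life = ln 2 / λ = 0.6931 / 0.0390 ≈ 17.77 years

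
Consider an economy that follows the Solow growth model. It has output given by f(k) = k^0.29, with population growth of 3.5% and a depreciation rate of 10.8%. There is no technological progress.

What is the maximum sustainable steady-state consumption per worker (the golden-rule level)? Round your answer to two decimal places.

c_gold ≈ 0.95

At the golden rule, f'(k) = n + δ, so α·k^(α−1) = n + δ and k_gold = (α/(n + δ))^(1/(1−α)).
k_gold = (0.29/0.143)^(1/0.71) = 2.0280^1.4085 ≈ 2.7071
c_gold = f(k_gold) − (n + δ)·k_gold = 1.3348 − 0.143×2.7071 ≈ 0.9477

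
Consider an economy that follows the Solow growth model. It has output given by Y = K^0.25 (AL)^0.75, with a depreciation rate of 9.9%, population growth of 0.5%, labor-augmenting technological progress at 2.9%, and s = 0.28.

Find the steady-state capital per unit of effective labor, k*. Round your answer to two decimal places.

At the steady state, Δk = 0, so s·k^α = (n + g + δ)·k.
Rearranging, k^(1−α) = s / (n + g + δ).
k^0.75 = 0.28 / (0.005 + 0.029 + 0.099) = 0.28 / 0.133 = 2.1053
k* = 2.1053^(1/0.75) ≈ 2.6983

k* ≈ 2.70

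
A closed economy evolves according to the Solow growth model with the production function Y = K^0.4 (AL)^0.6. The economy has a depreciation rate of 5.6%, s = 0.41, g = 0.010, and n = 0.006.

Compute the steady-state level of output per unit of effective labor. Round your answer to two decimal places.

Steady state requires s·f(k) = (n + g + δ)·k, i.e. s·k^α = (n + g + δ)·k.
Rearranging, k^(1−α) = s / (n + g + δ).
k^0.6 = 0.41 / (0.006 + 0.010 + 0.056) = 0.41 / 0.072 = 5.6944
k* = 5.6944^(1/0.6) ≈ 18.1585
y* = (k*)^α = 18.1585^0.4 ≈ 3.1888

y* = 3.19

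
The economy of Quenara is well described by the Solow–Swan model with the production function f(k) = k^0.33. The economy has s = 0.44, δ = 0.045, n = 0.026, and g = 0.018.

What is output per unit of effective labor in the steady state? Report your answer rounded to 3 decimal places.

y* ≈ 2.197

At the steady state, Δk = 0, so s·k^α = (n + g + δ)·k.
Rearranging, k^(1−α) = s / (n + g + δ).
k^0.67 = 0.44 / (0.026 + 0.018 + 0.045) = 0.44 / 0.089 = 4.9438
k* = 4.9438^(1/0.67) ≈ 10.8620
y* = (k*)^α = 10.8620^0.33 ≈ 2.1971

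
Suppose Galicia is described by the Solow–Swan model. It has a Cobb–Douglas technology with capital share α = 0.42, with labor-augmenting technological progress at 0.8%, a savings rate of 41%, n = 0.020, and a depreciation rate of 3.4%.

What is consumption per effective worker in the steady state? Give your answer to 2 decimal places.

c* = 2.32

In steady state, investment equals break-even investment: s·k^α = (n + g + δ)·k.
Dividing both sides by k: k^(1−α) = s / (n + g + δ).
k^0.58 = 0.41 / (0.020 + 0.008 + 0.034) = 0.41 / 0.062 = 6.6129
k* = 6.6129^(1/0.58) ≈ 25.9698
y* = (k*)^α = 25.9698^0.42 ≈ 3.9271
c* = (1 − s)·y* = (1 − 0.41) × 3.9271 ≈ 2.3170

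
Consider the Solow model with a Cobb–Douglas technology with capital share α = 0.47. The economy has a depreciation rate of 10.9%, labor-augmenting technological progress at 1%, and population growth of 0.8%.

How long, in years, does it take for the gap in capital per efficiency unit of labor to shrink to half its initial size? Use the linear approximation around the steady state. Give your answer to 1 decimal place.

t_½ ≈ 10.3 years

Near the steady state the convergence rate is λ = (1 − α)(n + g + δ).
λ = (1 − 0.47) × 0.127 = 0.53 × 0.127 = 0.06731
Half-life = ln 2 / λ = 0.6931 / 0.06731 ≈ 10.30 years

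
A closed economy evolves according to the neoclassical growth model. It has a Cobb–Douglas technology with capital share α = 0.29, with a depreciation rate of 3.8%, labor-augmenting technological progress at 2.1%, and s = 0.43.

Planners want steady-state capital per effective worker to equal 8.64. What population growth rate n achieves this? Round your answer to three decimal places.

n ≈ 0.034

Steady state requires s·f(k) = (n + g + δ)·k, i.e. s·k^α = (n + g + δ)·k.
So s / (n + g + δ) = (k*)^(1−α) = 8.64^0.71 = 4.6230.
Therefore n + g + δ = s / 4.6230 = 0.43 / 4.6230 = 0.0930, so n = 0.0930 − 0.059 = 0.0340.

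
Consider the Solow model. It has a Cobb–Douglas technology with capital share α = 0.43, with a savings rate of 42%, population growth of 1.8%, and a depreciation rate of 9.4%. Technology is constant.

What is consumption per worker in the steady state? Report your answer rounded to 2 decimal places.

c* ≈ 1.57

In steady state, investment equals break-even investment: s·k^α = (n + δ)·k.
Dividing both sides by k: k^(1−α) = s / (n + δ).
k^0.57 = 0.42 / (0.018 + 0.094) = 0.42 / 0.112 = 3.7500
k* = 3.7500^(1/0.57) ≈ 10.1642
y* = (k*)^α = 10.1642^0.43 ≈ 2.7105
c* = (1 − s)·y* = (1 − 0.42) × 2.7105 ≈ 1.5721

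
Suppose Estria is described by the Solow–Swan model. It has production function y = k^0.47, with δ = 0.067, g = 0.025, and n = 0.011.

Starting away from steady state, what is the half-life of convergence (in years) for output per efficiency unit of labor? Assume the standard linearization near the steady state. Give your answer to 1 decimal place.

Near the steady state the convergence rate is λ = (1 − α)(n + g + δ).
λ = (1 − 0.47) × 0.103 = 0.53 × 0.103 = 0.05459
Half-life = ln 2 / λ = 0.6931 / 0.05459 ≈ 12.70 years

about 12.7 years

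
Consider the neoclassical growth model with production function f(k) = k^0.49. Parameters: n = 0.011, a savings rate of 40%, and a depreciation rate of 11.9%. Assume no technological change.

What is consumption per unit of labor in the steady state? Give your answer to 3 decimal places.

c* = 1.767

Steady state requires s·f(k) = (n + δ)·k, i.e. s·k^α = (n + δ)·k.
Rearranging, k^(1−α) = s / (n + δ).
k^0.51 = 0.40 / (0.011 + 0.119) = 0.40 / 0.130 = 3.0769
k* = 3.0769^(1/0.51) ≈ 9.0591
y* = (k*)^α = 9.0591^0.49 ≈ 2.9442
c* = (1 − s)·y* = (1 − 0.40) × 2.9442 ≈ 1.7665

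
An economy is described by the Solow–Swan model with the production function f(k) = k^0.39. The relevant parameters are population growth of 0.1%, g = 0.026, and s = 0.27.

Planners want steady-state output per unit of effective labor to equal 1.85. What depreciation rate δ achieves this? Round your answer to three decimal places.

At the steady state, Δk = 0, so s·k^α = (n + g + δ)·k.
Since y* = [s/(n + g + δ)]^(α/(1−α)), we have s/(n + g + δ) = (y*)^((1−α)/α) = 1.85^1.5641 = 2.6175.
Therefore n + g + δ = s / 2.6175 = 0.27 / 2.6175 = 0.1032, so δ = 0.1032 − 0.027 = 0.0762.

δ ≈ 0.076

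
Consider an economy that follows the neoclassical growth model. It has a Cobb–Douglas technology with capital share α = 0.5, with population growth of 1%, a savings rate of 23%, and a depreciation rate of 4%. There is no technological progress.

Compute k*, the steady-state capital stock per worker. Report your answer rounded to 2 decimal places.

k* ≈ 21.16

In steady state, investment equals break-even investment: s·k^α = (n + δ)·k.
Rearranging, k^(1−α) = s / (n + δ).
k^0.5 = 0.23 / (0.010 + 0.040) = 0.23 / 0.050 = 4.6000
k* = 4.6000^(1/0.5) ≈ 21.1600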